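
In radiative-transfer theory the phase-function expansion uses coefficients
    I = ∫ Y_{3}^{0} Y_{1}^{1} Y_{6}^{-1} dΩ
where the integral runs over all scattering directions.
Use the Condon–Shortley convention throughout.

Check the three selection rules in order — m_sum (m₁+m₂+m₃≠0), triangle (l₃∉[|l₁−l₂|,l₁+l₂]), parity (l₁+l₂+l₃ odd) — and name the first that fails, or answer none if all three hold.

azimuthal sum: 0 + 1 − 1 = 0  ✓
l₃ must lie in [2,4]; have l₃=6  ✗
L = 3 + 1 + 6 = 10 (even)

triangle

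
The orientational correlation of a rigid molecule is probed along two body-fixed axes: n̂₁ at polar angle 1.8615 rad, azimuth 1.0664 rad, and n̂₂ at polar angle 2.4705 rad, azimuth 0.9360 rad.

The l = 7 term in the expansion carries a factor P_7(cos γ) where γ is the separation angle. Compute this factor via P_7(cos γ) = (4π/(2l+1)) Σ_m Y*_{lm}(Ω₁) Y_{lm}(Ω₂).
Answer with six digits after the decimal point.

-0.295882

Summing Y*_{l m}(θ₁,φ₁)·Y_{l m}(θ₂,φ₂) over m ∈ [−7, 7]; prefactor 4π/(2·7+1) = 0.837758:
  [-7]  conj(Y_{7,-7})(Ω₁) = 0.14055 + 0.34272j ; Y_{7,-7}(Ω₂) = 0.01733 - 0.00478j ; Δ = 0.00407 + 0.00527j
  [-6]  conj(Y_{7,-6})(Ω₁) = -0.41191 - 0.04767j ; Y_{7,-6}(Ω₂) = -0.06655 - 0.05242j ; Δ = 0.02492 + 0.02477j
  [-5]  conj(Y_{7,-5})(Ω₁) = 0.01170 - 0.01640j ; Y_{7,-5}(Ω₂) = -0.00770 + 0.23778j ; Δ = 0.00381 + 0.00291j
  [-4]  conj(Y_{7,-4})(Ω₁) = -0.14792 - 0.30875j ; Y_{7,-4}(Ω₂) = 0.35214 - 0.24216j ; Δ = -0.12685 - 0.07290j
  [-3]  conj(Y_{7,-3})(Ω₁) = 0.14151 + 0.00816j ; Y_{7,-3}(Ω₂) = -0.41000 - 0.14208j ; Δ = -0.05686 - 0.02345j
  [-2]  conj(Y_{7,-2})(Ω₁) = 0.15196 - 0.24131j ; Y_{7,-2}(Ω₂) = 0.01863 + 0.05997j ; Δ = 0.01730 + 0.00462j
  [-1]  conj(Y_{7,-1})(Ω₁) = 0.08836 + 0.16007j ; Y_{7,-1}(Ω₂) = -0.22208 + 0.30154j ; Δ = -0.06789 - 0.00890j
  [+0]  conj(Y_{7,0})(Ω₁) = 0.26541 + 0.00000j ; Y_{7,0}(Ω₂) = 0.18771 + 0.00000j ; Δ = 0.04982 + 0.00000j
  [+1]  conj(Y_{7,1})(Ω₁) = -0.08836 + 0.16007j ; Y_{7,1}(Ω₂) = 0.22208 + 0.30154j ; Δ = -0.06789 + 0.00890j
  [+2]  conj(Y_{7,2})(Ω₁) = 0.15196 + 0.24131j ; Y_{7,2}(Ω₂) = 0.01863 - 0.05997j ; Δ = 0.01730 - 0.00462j
  [+3]  conj(Y_{7,3})(Ω₁) = -0.14151 + 0.00816j ; Y_{7,3}(Ω₂) = 0.41000 - 0.14208j ; Δ = -0.05686 + 0.02345j
  [+4]  conj(Y_{7,4})(Ω₁) = -0.14792 + 0.30875j ; Y_{7,4}(Ω₂) = 0.35214 + 0.24216j ; Δ = -0.12685 + 0.07290j
  [+5]  conj(Y_{7,5})(Ω₁) = -0.01170 - 0.01640j ; Y_{7,5}(Ω₂) = 0.00770 + 0.23778j ; Δ = 0.00381 - 0.00291j
  [+6]  conj(Y_{7,6})(Ω₁) = -0.41191 + 0.04767j ; Y_{7,6}(Ω₂) = -0.06655 + 0.05242j ; Δ = 0.02492 - 0.02477j
  [+7]  conj(Y_{7,7})(Ω₁) = -0.14055 + 0.34272j ; Y_{7,7}(Ω₂) = -0.01733 - 0.00478j ; Δ = 0.00407 - 0.00527j
Accumulated sum -0.35318 + 0.00000j; after 4π/(2l+1) scaling, -0.29588 + 0.00000j ⇒ P_7 = -0.295882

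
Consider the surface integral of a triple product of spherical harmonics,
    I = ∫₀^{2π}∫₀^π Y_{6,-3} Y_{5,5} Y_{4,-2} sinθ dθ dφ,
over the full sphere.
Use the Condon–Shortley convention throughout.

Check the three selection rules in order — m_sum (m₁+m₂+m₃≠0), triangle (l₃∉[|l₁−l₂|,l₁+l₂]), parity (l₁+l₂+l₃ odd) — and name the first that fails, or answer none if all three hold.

parity

Σmᵢ = 0  ✓
l₃∈[|l₁−l₂|,l₁+l₂]=[1,11], have l₃=4  ✓
Σlᵢ = 15 ⇒ odd  ✗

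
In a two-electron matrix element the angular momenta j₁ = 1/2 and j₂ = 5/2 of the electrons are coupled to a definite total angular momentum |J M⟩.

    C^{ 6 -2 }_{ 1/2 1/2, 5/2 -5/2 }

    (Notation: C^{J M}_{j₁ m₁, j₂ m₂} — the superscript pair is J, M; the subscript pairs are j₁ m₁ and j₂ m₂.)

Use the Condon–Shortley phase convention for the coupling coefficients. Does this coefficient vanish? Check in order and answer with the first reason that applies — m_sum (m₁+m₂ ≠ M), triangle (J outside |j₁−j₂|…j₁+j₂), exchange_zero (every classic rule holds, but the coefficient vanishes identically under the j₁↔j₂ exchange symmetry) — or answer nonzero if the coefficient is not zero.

triangle

m-sum: m₁+m₂ = 1/2+(-5/2) = -2, M = -2  ✓
triangle: need |j₁−j₂| ≤ J ≤ j₁+j₂, i.e. J ∈ [2, 3]; J = 6 is outside ✗ ⇒ coefficient is 0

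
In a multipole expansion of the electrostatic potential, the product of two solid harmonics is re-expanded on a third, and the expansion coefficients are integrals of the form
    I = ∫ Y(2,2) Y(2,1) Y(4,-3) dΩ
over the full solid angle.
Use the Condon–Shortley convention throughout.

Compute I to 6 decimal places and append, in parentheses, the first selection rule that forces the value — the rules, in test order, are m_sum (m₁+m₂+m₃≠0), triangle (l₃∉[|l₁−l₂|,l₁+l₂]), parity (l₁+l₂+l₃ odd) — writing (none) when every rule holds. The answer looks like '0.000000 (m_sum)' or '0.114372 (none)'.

-0.238414 (none)

Checks pass: Σm=0; 8 even; l₃=4∈[0,4].
(2·2+1)(2·2+1)(2·4+1) = 225
Δ: 0! 4! 4! / 9! → 1/630
sum: t=0:+1/16 = 1/16
3j²(2 2 4; 0 0 0) = Δ·Π!·Σ² = 2/35  (sign +1)
sum: t=0:+1/144 = 1/144
3j²(2 2 4; 2 1 -3) = Δ·Π!·Σ² = 1/18  (sign -1)
combine: 4πI² = 225·2/35·1/18 = 5/7
take √, sign -1: I = -0.23841361
No selection rule forces the value: the integral is nonzero (none).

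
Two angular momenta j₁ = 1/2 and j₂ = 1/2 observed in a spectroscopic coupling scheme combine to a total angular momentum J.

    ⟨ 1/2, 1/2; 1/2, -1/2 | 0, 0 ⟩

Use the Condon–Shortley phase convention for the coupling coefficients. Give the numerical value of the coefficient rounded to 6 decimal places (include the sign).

+√(1/2) = +0.707107

√[1·1!0!0!/2! · 1!0!0!1!0!0!] = √(1/2)
  +(−1)^0/∏(0,1,0,0,0,0)! = 1  (running 1)
⟨..|..⟩ = √(1/2)·(1) = +0.707107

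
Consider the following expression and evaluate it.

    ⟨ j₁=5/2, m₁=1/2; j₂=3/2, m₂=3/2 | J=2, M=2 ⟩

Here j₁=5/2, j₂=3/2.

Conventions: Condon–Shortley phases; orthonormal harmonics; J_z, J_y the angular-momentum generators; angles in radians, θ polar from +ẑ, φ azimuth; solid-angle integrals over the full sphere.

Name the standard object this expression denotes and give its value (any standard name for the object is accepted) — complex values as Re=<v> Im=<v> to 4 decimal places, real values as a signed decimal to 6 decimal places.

This is a Clebsch–Gordan (vector-coupling) coefficient.
√[5·2!3!1!/7! · 3!2!3!0!4!0!] = √(144/7)
  +(−1)^2/∏(2,0,0,1,3,0)! = 1/12  (running 1/12)
⟨..|..⟩ = √(144/7)·(1/12) = +0.377964

Clebsch–Gordan coefficient, +√(1/7) ≈ +0.377964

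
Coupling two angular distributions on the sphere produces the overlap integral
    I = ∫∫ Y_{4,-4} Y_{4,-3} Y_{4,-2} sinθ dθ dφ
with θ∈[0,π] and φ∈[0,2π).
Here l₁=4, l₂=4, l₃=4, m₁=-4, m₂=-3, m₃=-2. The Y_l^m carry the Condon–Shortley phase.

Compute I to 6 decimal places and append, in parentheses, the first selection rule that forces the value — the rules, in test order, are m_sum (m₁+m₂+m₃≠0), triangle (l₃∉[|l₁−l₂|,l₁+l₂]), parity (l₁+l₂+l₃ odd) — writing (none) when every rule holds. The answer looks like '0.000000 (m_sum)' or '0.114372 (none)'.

-4 − 3 − 2 = -9 ≠ 0: azimuthal integral kills it; I = 0

0.000000 (m_sum)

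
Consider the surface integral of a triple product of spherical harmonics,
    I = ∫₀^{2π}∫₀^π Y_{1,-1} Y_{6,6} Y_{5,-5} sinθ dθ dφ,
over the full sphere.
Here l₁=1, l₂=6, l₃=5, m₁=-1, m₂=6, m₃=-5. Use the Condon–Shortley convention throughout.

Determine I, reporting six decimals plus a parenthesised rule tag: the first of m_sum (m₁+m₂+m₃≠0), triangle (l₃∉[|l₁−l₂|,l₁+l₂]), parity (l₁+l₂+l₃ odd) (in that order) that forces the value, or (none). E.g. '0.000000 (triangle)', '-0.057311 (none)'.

Rules hold: Σm=0, L=12 even, 5≤5≤7.
N = 3·13·11 = 429
Δ = 2!·0!·10!/13! = 1/858
Racah Σ t=1..1: t=1:−1/14400 = -1/14400
⇒ 3j(1 6 5; 0 0 0)² = 6/143, sgn +1
Racah Σ t=2..2: t=2:+1/7257600 = 1/7257600
⇒ 3j(1 6 5; -1 6 -5)² = 1/13, sgn +1
4πI² = N·(3j₀)²·(3jₘ)² = 18/13
I = +1·√(1.38462/4π) = 0.33194004
No selection rule forces the value: the integral is nonzero (none).

0.331940 (none)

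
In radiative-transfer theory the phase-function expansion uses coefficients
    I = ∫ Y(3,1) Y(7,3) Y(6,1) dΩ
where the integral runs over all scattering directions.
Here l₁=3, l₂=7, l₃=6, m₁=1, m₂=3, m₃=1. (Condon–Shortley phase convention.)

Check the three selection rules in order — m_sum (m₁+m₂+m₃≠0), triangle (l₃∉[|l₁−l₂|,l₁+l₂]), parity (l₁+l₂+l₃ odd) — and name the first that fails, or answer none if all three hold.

Σmᵢ = 5  ✗
l₃∈[|l₁−l₂|,l₁+l₂]=[4,10], have l₃=6
Σlᵢ = 16 ⇒ even

m_sum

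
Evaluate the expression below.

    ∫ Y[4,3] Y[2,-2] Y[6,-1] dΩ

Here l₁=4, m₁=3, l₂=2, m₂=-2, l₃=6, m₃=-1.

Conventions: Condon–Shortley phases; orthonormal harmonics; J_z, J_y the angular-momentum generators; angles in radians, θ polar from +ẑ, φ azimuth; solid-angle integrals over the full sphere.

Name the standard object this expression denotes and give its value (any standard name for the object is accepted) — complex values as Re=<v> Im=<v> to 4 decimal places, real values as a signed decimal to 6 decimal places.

This is a Gaunt coefficient — the integral of a triple product of spherical harmonics over the sphere.
m-sum 0 ✓  L=12 even ✓  2≤6≤6 ✓
Π(2lᵢ+1) = 9×5×13 = 585
triangle coeff Δ(4,2,6) = 1/6435
Σ_t [0,0]: t=0:+1/2304 = 1/2304
(3j)²=5/143 [(4 2 6; 0 0 0)], sign=+1
Σ_t [0,0]: t=0:+1/120960 = 1/120960
(3j)²=1/1287 [(4 2 6; 3 -2 -1)], sign=-1
⇒ 4πI² = 25/1573
I = (-1)√(25/1573/(4π)) = -0.03556319

Gaunt coefficient, -0.035563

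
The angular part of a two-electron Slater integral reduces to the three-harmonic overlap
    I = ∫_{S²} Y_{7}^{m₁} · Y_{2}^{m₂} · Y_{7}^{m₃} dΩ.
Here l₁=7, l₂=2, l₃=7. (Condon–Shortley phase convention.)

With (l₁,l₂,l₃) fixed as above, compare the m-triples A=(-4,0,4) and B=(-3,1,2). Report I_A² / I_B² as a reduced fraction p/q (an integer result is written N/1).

64/1875

Same 7,2,7: normalisation and zero-m 3j drop out of the ratio.
A: Δ: 2! 12! 2! / 17! → 1/185640; sum: t=0:+1/159667200 t=1:−1/7257600 t=2:+1/8709120 = -1/59875200; 3j²(7 2 7; -4 0 4) = Δ·Π!·Σ² = 8/23205  (sign +1)
B: Δ: 2! 12! 2! / 17! → 1/185640; sum: t=1:−1/4354560 t=2:+1/1935360 = 1/3483648; 3j²(7 2 7; -3 1 2) = Δ·Π!·Σ² = 125/12376  (sign -1)
I_A²/I_B² = (8/23205)/(125/12376) = 64/1875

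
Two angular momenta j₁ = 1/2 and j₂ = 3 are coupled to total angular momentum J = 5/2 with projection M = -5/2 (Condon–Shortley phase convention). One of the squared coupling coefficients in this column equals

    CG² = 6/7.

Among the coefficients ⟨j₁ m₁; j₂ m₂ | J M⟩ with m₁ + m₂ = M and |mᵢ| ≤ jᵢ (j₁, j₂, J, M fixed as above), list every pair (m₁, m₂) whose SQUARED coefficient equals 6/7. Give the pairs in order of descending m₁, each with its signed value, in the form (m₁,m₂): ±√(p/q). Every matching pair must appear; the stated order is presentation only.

Admissible pairs with m₁+m₂ = M = -5/2: (-1/2,-2), (1/2,-3)
  (m₁,m₂)=(1/2,-3): CG² = 6/7, CG = +√(6/7)   ← matches the target
  (m₁,m₂)=(-1/2,-2): CG² = 1/7, CG = −√(1/7)
Pairs with CG² = 6/7: (1/2,-3): +√(6/7)

(1/2,-3): +√(6/7)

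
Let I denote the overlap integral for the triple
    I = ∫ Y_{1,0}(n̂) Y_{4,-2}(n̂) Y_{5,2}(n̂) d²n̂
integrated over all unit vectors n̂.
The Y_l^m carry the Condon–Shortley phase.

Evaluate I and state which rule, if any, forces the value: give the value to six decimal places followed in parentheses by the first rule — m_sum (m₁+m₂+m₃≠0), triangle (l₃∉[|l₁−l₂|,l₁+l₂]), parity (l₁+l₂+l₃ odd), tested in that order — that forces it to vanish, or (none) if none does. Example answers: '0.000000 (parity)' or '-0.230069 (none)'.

0.225034 (none)

Checks pass: Σm=0; 10 even; l₃=5∈[3,5].
(2·1+1)(2·4+1)(2·5+1) = 297
Δ: 0! 2! 8! / 11! → 1/495
sum: t=0:+1/576 = 1/576
3j²(1 4 5; 0 0 0) = Δ·Π!·Σ² = 5/99  (sign -1)
sum: t=0:+1/1440 = 1/1440
3j²(1 4 5; 0 -2 2) = Δ·Π!·Σ² = 7/165  (sign -1)
combine: 4πI² = 297·5/99·7/165 = 7/11
take √, sign +1: I = 0.22503380
No selection rule forces the value: the integral is nonzero (none).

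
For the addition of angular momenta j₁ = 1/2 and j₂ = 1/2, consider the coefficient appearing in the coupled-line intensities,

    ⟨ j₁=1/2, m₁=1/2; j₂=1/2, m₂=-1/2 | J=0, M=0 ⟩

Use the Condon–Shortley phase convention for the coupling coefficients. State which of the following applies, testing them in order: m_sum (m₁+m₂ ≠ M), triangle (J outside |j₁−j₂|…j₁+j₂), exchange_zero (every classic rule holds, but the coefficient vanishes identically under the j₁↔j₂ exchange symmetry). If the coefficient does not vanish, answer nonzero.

m-sum: m₁+m₂ = 1/2+(-1/2) = 0, M = 0  ✓
triangle: |j₁−j₂| = 0 ≤ J = 0 ≤ j₁+j₂ = 1  ✓
exchange: j₁≠j₂ or m₁≠m₂ — the exchange symmetry imposes no constraint here
value check: CG = +√(1/2) = +0.707107 ≠ 0

nonzero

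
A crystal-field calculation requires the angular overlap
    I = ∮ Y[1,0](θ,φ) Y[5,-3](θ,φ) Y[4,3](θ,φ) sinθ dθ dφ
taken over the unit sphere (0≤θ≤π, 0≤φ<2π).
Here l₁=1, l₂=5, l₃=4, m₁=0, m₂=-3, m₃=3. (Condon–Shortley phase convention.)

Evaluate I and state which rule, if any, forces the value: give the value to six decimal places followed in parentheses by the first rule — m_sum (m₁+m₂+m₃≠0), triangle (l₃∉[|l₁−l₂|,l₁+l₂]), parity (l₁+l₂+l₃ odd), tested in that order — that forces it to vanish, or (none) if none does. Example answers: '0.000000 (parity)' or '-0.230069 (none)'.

-0.196426 (none)

m-sum 0 ✓  L=10 even ✓  4≤4≤6 ✓
Π(2lᵢ+1) = 3×11×9 = 297
triangle coeff Δ(1,5,4) = 1/495
Σ_t [1,1]: t=1:−1/576 = -1/576
(3j)²=5/99 [(1 5 4; 0 0 0)], sign=-1
Σ_t [1,1]: t=1:−1/5040 = -1/5040
(3j)²=16/495 [(1 5 4; 0 -3 3)], sign=+1
⇒ 4πI² = 16/33
I = (-1)√(16/33/(4π)) = -0.19642560
No selection rule forces the value: the integral is nonzero (none).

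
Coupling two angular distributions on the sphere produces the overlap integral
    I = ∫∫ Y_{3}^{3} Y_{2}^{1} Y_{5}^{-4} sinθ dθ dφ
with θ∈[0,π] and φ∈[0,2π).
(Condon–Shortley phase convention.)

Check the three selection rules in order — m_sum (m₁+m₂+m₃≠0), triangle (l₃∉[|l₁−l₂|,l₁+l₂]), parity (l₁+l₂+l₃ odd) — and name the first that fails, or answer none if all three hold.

Σmᵢ = 0  ✓
l₃∈[|l₁−l₂|,l₁+l₂]=[1,5], have l₃=5  ✓
Σlᵢ = 10 ⇒ even  ✓

none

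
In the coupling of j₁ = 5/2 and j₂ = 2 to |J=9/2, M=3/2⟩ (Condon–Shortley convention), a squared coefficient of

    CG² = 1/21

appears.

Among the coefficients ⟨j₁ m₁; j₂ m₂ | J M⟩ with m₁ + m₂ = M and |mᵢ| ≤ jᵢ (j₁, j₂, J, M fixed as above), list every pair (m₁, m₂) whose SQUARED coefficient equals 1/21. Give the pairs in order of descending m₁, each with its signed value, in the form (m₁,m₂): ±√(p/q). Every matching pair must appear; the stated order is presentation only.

(5/2,-1): +√(1/21)

Admissible pairs with m₁+m₂ = M = 3/2: (-1/2,2), (1/2,1), (3/2,0), (5/2,-1)
  (m₁,m₂)=(5/2,-1): CG² = 1/21, CG = +√(1/21)   ← matches the target
  (m₁,m₂)=(3/2,0): CG² = 5/14, CG = +√(5/14)
  (m₁,m₂)=(1/2,1): CG² = 10/21, CG = +√(10/21)
  (m₁,m₂)=(-1/2,2): CG² = 5/42, CG = +√(5/42)
Pairs with CG² = 1/21: (5/2,-1): +√(1/21)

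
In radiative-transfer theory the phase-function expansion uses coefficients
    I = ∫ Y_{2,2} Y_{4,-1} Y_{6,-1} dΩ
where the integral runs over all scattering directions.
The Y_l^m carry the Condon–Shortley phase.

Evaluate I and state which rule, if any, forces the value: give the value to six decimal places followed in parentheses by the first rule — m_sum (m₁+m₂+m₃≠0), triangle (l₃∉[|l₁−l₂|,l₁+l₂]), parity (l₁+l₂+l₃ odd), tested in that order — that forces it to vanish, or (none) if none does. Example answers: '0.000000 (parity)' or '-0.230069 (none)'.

Rules hold: Σm=0, L=12 even, 2≤6≤6.
N = 5·9·13 = 585
Δ = 0!·4!·8!/13! = 1/6435
Racah Σ t=0..0: t=0:+1/2304 = 1/2304
⇒ 3j(2 4 6; 0 0 0)² = 5/143, sgn +1
Racah Σ t=0..0: t=0:+1/17280 = 1/17280
⇒ 3j(2 4 6; 2 -1 -1)² = 7/1287, sgn -1
4πI² = N·(3j₀)²·(3jₘ)² = 175/1573
I = -1·√(0.111252/4π) = -0.09409136
No selection rule forces the value: the integral is nonzero (none).

-0.094091 (none)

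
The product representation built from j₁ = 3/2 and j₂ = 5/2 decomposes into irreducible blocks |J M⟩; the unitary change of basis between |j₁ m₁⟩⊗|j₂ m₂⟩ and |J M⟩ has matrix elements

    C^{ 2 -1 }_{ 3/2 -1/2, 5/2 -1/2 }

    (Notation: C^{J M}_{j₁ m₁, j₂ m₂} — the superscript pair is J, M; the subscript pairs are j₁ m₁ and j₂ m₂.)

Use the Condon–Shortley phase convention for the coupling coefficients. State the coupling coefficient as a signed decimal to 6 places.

-0.545545  (= −√(25/84))

triangle: 2!×1!×3!/7! = 12/5040
(j±m)!: 1!×2!×2!×3!×1!×3! = 144
prefactor² = (2J+1)×Δ×N² = 12/7
  k=1: −1/(1!×1!×1!×1!×0!×2!) = -1/2
  k=2: +1/(2!×0!×0!×0!×1!×3!) = 1/12
Σ = -5/12  ⇒  CG² = 12/7×(-5/12)² = 25/84
CG = −√(25/84) = -0.545545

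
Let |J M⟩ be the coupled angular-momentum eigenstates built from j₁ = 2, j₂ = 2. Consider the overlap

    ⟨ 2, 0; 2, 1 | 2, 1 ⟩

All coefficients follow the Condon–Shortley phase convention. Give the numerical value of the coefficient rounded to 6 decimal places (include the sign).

√[5·2!2!2!/7! · 2!2!3!1!3!1!] = √(8/7)
  +(−1)^1/∏(1,1,1,2,1,0)! = -1/2  (running -1/2)
  +(−1)^2/∏(2,0,0,1,2,1)! = 1/4  (running -1/4)
⟨..|..⟩ = √(8/7)·(-1/4) = -0.267261

−√(1/14) = -0.267261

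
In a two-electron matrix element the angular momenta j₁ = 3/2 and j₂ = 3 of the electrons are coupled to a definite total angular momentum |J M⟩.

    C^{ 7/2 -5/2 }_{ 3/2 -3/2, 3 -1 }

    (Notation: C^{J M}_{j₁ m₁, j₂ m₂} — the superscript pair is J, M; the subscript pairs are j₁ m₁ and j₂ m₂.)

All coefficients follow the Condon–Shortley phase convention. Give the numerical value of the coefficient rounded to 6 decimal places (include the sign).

triangle: 1!·2!·5!/9! = 240/362880
(j±m)!: 0!·3!·2!·4!·1!·6! = 207360
prefactor² = (2J+1)·Δ·N² = 7680/7
  k=1: −1/(1!·0!·2!·1!·0!·4!) = -1/48
Σ = -1/48  ⇒  CG² = 7680/7·(-1/48)² = 10/21
CG = −√(10/21) = -0.690066

−√(10/21) = -0.690066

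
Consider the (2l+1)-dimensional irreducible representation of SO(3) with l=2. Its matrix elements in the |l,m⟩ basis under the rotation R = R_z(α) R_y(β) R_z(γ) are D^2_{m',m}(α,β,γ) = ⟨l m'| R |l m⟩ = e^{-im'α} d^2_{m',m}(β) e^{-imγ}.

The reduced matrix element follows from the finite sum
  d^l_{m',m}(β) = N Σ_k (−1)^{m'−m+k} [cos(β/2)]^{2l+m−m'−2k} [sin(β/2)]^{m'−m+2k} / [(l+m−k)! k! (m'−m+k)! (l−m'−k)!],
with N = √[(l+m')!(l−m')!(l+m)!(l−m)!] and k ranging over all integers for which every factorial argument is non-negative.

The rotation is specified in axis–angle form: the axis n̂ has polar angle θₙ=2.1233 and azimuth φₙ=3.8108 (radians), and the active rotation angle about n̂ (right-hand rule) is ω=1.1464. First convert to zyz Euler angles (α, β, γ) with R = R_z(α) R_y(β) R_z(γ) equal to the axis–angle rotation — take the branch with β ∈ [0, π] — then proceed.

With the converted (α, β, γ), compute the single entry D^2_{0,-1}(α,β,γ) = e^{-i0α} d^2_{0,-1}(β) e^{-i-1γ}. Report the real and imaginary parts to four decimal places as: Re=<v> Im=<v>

Re=0.4830 Im=0.3130

Axis–angle → zyz. n̂ = (sinθₙcosφₙ, sinθₙsinφₙ, cosθₙ) = (-0.667618, -0.528062, -0.524820), ω = 1.1464.
R = I cosω + sinω [n̂]ₓ + (1−cosω) n̂n̂ᵀ gives
  R = [+0.673953, +0.685639, -0.275113; -0.270885, +0.575798, +0.771413; +0.687320, -0.445372, +0.573790]
β = atan2(√(R₁₃²+R₂₃²), R₃₃) = 0.959670; α = atan2(R₂₃, R₁₃) mod 2π = 1.913370; γ = atan2(R₃₂, −R₃₁) mod 2π = 3.716548
First d^2_{0,-1}(β=0.9597), then the phase factors e^{-i(0)α} and e^{-i(-1)γ}:
Half-angle: c=0.887071, s=0.461633. N=√(2·2·1·6)=4.898979
Admissible k: 0..1 (factorial args all ≥0)
  k=0: (−1)^1·4.8990/(2)·0.8871^3·0.4616^1 = -0.789310
  k=1: (−1)^2·4.8990/(2)·0.8871^1·0.4616^3 = +0.213759
d^2_{0,-1}(0.9597) = -0.789310 +0.213759 = -0.575551
Attach z-rotation phases: D = e^{-i(0)(1.9134)}·(-0.575551)·e^{-i(-1)(3.7165)} = +0.483012+0.312983i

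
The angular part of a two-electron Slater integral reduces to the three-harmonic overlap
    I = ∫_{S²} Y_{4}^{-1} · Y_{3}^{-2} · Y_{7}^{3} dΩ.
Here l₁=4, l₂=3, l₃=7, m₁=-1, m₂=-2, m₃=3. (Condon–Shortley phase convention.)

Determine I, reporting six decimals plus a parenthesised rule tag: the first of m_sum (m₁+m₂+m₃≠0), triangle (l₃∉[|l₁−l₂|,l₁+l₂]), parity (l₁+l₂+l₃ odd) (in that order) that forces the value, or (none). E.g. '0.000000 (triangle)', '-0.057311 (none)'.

-0.213926 (none)

m-sum 0 ✓  L=14 even ✓  1≤7≤7 ✓
Π(2lᵢ+1) = 9×7×15 = 945
triangle coeff Δ(4,3,7) = 1/45045
Σ_t [0,0]: t=0:+1/20736 = 1/20736
(3j)²=35/1287 [(4 3 7; 0 0 0)], sign=-1
Σ_t [0,0]: t=0:+1/86400 = 1/86400
(3j)²=16/715 [(4 3 7; -1 -2 3)], sign=+1
⇒ 4πI² = 11760/20449
I = (-1)√(11760/20449/(4π)) = -0.21392557
No selection rule forces the value: the integral is nonzero (none).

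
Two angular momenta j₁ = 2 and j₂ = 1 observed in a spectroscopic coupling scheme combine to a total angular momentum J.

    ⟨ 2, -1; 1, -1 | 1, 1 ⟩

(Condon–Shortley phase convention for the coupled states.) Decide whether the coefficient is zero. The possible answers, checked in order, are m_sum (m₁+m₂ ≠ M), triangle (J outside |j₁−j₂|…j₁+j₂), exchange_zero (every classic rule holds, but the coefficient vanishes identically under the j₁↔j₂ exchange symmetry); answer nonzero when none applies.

m_sum

m-sum: m₁+m₂ = -1+(-1) = -2, M = 1  ✗ ⇒ coefficient is 0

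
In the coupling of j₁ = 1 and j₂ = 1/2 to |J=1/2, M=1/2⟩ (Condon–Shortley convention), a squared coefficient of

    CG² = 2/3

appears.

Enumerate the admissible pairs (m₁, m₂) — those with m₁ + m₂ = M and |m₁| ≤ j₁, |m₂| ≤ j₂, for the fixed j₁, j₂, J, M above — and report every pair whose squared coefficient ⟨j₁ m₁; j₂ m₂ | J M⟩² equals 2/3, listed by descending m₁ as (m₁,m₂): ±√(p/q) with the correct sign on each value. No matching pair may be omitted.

(1,-1/2): +√(2/3)

Admissible pairs with m₁+m₂ = M = 1/2: (0,1/2), (1,-1/2)
  (m₁,m₂)=(1,-1/2): CG² = 2/3, CG = +√(2/3)   ← matches the target
  (m₁,m₂)=(0,1/2): CG² = 1/3, CG = −√(1/3)
Pairs with CG² = 2/3: (1,-1/2): +√(2/3)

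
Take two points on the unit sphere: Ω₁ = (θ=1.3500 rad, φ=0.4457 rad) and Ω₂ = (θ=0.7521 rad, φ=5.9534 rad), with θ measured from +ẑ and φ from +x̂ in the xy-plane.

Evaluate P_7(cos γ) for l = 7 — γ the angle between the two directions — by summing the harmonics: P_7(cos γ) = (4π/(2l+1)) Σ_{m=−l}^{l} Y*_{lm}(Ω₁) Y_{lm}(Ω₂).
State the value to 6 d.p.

0.295113

Term-by-term m-sum for l=7 (normalisation 4π/15 = 0.837758):
  [-7]  conj(Y_{7,-7})(Ω₁) = -0.420910+0.009132i ; Y_{7,-7}(Ω₂) = -0.023360+0.025702i ; Δ = +0.009598-0.011031i
  [-6]  conj(Y_{7,-6})(Ω₁) = -0.315656+0.159308i ; Y_{7,-6}(Ω₂) = -0.055105+0.127512i ; Δ = -0.002920-0.049028i
  [-5]  conj(Y_{7,-5})(Ω₁) = +0.074679-0.096681i ; Y_{7,-5}(Ω₂) = -0.025285+0.322963i ; Δ = +0.029336+0.026563i
  [-4]  conj(Y_{7,-4})(Ω₁) = +0.072844-0.338434i ; Y_{7,-4}(Ω₂) = +0.114314+0.444618i ; Δ = +0.158801-0.006300i
  [-3]  conj(Y_{7,-3})(Ω₁) = +0.003888+0.016332i ; Y_{7,-3}(Ω₂) = +0.164110+0.249700i ; Δ = -0.003440+0.003651i
  [-2]  conj(Y_{7,-2})(Ω₁) = +0.206057+0.255128i ; Y_{7,-2}(Ω₂) = -0.126156-0.097823i ; Δ = -0.001038-0.052343i
  [-1]  conj(Y_{7,-1})(Ω₁) = +0.021577+0.010309i ; Y_{7,-1}(Ω₂) = -0.359907-0.123191i ; Δ = -0.006496-0.006368i
  [+0]  conj(Y_{7,0})(Ω₁) = -0.320604-0.000000i ; Y_{7,0}(Ω₂) = +0.048088+0.000000i ; Δ = -0.015417-0.000000i
  [+1]  conj(Y_{7,1})(Ω₁) = -0.021577+0.010309i ; Y_{7,1}(Ω₂) = +0.359907-0.123191i ; Δ = -0.006496+0.006368i
  [+2]  conj(Y_{7,2})(Ω₁) = +0.206057-0.255128i ; Y_{7,2}(Ω₂) = -0.126156+0.097823i ; Δ = -0.001038+0.052343i
  [+3]  conj(Y_{7,3})(Ω₁) = -0.003888+0.016332i ; Y_{7,3}(Ω₂) = -0.164110+0.249700i ; Δ = -0.003440-0.003651i
  [+4]  conj(Y_{7,4})(Ω₁) = +0.072844+0.338434i ; Y_{7,4}(Ω₂) = +0.114314-0.444618i ; Δ = +0.158801+0.006300i
  [+5]  conj(Y_{7,5})(Ω₁) = -0.074679-0.096681i ; Y_{7,5}(Ω₂) = +0.025285+0.322963i ; Δ = +0.029336-0.026563i
  [+6]  conj(Y_{7,6})(Ω₁) = -0.315656-0.159308i ; Y_{7,6}(Ω₂) = -0.055105-0.127512i ; Δ = -0.002920+0.049028i
  [+7]  conj(Y_{7,7})(Ω₁) = +0.420910+0.009132i ; Y_{7,7}(Ω₂) = +0.023360+0.025702i ; Δ = +0.009598+0.011031i
Accumulated sum +0.352265-0.000000i; after 4π/(2l+1) scaling, +0.295113-0.000000i ⇒ P_7 = 0.295113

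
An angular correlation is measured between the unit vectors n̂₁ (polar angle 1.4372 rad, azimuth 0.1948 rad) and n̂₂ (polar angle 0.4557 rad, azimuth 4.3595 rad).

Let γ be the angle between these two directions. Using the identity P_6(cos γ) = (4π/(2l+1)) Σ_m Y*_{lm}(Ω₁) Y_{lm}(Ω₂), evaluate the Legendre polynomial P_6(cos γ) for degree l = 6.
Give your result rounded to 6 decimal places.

-0.239251

Term-by-term m-sum for l=6 (normalisation 4π/13 = 0.966644):
  term(m=-6) = +0.001590+0.000231i   from Y*(Ω₁)=+0.179127+0.421328i, Y(Ω₂)=+0.001824-0.002998i
  term(m=-5) = -0.002074-0.004864i   from Y*(Ω₁)=+0.119788+0.176302i, Y(Ω₂)=-0.024344-0.004774i
  term(m=-4) = +0.016953-0.023749i   from Y*(Ω₁)=-0.197116-0.194687i, Y(Ω₂)=+0.016701+0.103990i
  term(m=-3) = -0.069148-0.005006i   from Y*(Ω₁)=-0.197596-0.130705i, Y(Ω₂)=+0.255090-0.143401i
  term(m=-2) = -0.050689-0.098463i   from Y*(Ω₁)=+0.204505+0.083967i, Y(Ω₂)=-0.381269-0.324922i
  term(m=-1) = -0.046773+0.076686i   from Y*(Ω₁)=+0.238940+0.047143i, Y(Ω₂)=-0.127468+0.346093i
  term(m=+0) = +0.052774+0.000000i   from Y*(Ω₁)=-0.205643-0.000000i, Y(Ω₂)=-0.256630+0.000000i
  term(m=+1) = -0.046773-0.076686i   from Y*(Ω₁)=-0.238940+0.047143i, Y(Ω₂)=+0.127468+0.346093i
  term(m=+2) = -0.050689+0.098463i   from Y*(Ω₁)=+0.204505-0.083967i, Y(Ω₂)=-0.381269+0.324922i
  term(m=+3) = -0.069148+0.005006i   from Y*(Ω₁)=+0.197596-0.130705i, Y(Ω₂)=-0.255090-0.143401i
  term(m=+4) = +0.016953+0.023749i   from Y*(Ω₁)=-0.197116+0.194687i, Y(Ω₂)=+0.016701-0.103990i
  term(m=+5) = -0.002074+0.004864i   from Y*(Ω₁)=-0.119788+0.176302i, Y(Ω₂)=+0.024344-0.004774i
  term(m=+6) = +0.001590-0.000231i   from Y*(Ω₁)=+0.179127-0.421328i, Y(Ω₂)=+0.001824+0.002998i
Σ over m = -0.247507-0.000000i; ×(4π/13) → -0.239251-0.000000i. Real part: -0.239251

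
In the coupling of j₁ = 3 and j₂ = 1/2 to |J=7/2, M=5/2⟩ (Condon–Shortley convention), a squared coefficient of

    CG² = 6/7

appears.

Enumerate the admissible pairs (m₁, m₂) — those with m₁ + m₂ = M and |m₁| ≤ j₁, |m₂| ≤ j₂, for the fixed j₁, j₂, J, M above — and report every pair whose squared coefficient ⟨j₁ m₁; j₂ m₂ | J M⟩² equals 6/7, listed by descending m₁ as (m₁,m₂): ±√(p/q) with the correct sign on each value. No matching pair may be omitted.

Admissible pairs with m₁+m₂ = M = 5/2: (2,1/2), (3,-1/2)
  (m₁,m₂)=(3,-1/2): CG² = 1/7, CG = +√(1/7)
  (m₁,m₂)=(2,1/2): CG² = 6/7, CG = +√(6/7)   ← matches the target
Pairs with CG² = 6/7: (2,1/2): +√(6/7)

(2,1/2): +√(6/7)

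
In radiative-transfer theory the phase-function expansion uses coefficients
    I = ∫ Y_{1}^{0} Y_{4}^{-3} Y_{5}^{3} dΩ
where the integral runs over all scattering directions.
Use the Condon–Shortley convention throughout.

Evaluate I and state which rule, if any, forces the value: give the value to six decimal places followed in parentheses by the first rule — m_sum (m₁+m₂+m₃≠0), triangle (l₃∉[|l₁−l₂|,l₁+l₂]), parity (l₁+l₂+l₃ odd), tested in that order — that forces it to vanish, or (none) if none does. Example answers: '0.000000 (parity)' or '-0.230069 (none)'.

Checks pass: Σm=0; 10 even; l₃=5∈[3,5].
(2·1+1)(2·4+1)(2·5+1) = 297
Δ: 0! 2! 8! / 11! → 1/495
sum: t=0:+1/576 = 1/576
3j²(1 4 5; 0 0 0) = Δ·Π!·Σ² = 5/99  (sign -1)
sum: t=0:+1/5040 = 1/5040
3j²(1 4 5; 0 -3 3) = Δ·Π!·Σ² = 16/495  (sign +1)
combine: 4πI² = 297·5/99·16/495 = 16/33
take √, sign -1: I = -0.19642560
No selection rule forces the value: the integral is nonzero (none).

-0.196426 (none)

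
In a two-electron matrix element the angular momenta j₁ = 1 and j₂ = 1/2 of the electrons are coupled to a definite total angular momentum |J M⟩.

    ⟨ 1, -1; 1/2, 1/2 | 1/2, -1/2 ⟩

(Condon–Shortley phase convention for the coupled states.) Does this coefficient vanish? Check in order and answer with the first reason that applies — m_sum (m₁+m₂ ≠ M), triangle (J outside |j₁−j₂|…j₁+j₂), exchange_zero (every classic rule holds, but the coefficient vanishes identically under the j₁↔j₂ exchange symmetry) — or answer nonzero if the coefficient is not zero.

nonzero

m-sum: m₁+m₂ = -1+1/2 = -1/2, M = -1/2  ✓
triangle: |j₁−j₂| = 1/2 ≤ J = 1/2 ≤ j₁+j₂ = 3/2  ✓
exchange: j₁≠j₂ or m₁≠m₂ — the exchange symmetry imposes no constraint here
value check: CG = −√(2/3) = -0.816497 ≠ 0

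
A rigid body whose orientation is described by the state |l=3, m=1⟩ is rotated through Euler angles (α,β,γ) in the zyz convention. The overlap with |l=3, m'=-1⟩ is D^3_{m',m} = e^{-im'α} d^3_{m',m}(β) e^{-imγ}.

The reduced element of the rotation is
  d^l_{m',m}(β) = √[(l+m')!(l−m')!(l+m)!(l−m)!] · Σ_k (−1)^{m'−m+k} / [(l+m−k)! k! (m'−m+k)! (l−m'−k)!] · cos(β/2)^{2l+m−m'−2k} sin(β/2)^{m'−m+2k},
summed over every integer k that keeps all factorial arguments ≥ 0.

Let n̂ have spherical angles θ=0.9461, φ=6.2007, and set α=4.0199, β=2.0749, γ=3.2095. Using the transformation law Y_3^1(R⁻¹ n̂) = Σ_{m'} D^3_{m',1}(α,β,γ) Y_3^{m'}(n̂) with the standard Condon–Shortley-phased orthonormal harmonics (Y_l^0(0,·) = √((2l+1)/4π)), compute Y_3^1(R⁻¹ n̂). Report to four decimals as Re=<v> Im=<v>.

Need the full column D^3_{m',1} for m'=−3..3 at α=4.0199, β=2.0749, γ=3.2095.
cos(β/2)=0.508418, sin(β/2)=0.861111
d^3_{-3,1}: single k=4 term ⇒ +0.550456;  D = -0.462065+0.299162i
d^3_{-2,1}: k∈[3..4] ⇒ +0.530724 -0.761229 = -0.230505;  D = -0.027116+0.228904i
d^3_{-1,1}: k∈[2..4] ⇒ +0.297271 -1.137017 +0.407712 = -0.432035;  D = -0.297762-0.313036i
d^3_{0,1}: k∈[1..3] ⇒ +0.101333 -0.872069 +0.833885 = +0.063149;  D = -0.063004+0.004285i
d^3_{1,1}: k∈[0..2] ⇒ +0.017271 -0.396361 +0.852763 = +0.473673;  D = +0.276984-0.384248i
d^3_{2,1}: k∈[0..1] ⇒ -0.092504 +0.530724 = +0.438220;  D = +0.109998+0.424190i
d^3_{3,1}: single k=0 term ⇒ +0.191887;  D = -0.173711-0.081518i
Y_3^{m'}(θ=0.9461,φ=6.2007) and Σ D·Y over m':
  (-0.4621+0.2992i)·(+0.2159+0.0545i)  (-0.0271+0.2289i)·(+0.3879+0.0646i)  (-0.2978-0.3130i)·(+0.1856+0.0153i)  (-0.0630+0.0043i)·(-0.2815+0.0000i)  (+0.2770-0.3842i)·(-0.1856+0.0153i)  (+0.1100+0.4242i)·(+0.3879-0.0646i)  (-0.1737-0.0815i)·(-0.2159+0.0545i)
Y_3^1(R⁻¹ n̂) = -0.107574+0.303692i

Re=-0.1076 Im=0.3037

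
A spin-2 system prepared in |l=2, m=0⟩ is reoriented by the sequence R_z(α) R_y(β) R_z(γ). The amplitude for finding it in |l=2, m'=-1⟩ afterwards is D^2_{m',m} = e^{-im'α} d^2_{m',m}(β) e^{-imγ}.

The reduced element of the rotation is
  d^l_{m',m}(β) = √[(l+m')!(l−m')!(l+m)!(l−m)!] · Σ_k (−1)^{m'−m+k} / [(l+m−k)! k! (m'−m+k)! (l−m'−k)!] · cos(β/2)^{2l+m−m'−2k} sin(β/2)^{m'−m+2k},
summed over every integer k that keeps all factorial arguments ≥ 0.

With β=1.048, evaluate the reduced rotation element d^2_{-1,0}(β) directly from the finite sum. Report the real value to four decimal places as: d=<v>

d=0.5298

d^2_{-1,0}(β=1.0480) via the finite sum:
Half-angle: c=0.865825, s=0.500347. N=√(1·6·2·2)=4.898979
k: max(0,(0)−(-1))=1 … min(2+(0),2−(-1))=2
  k=1: (−1)^0·4.8990/(2)·0.8658^3·0.5003^1 = +0.795495
  k=2: (−1)^1·4.8990/(2)·0.8658^1·0.5003^3 = -0.265657
d^2_{-1,0}(1.0480) = +0.795495 -0.265657 = +0.529838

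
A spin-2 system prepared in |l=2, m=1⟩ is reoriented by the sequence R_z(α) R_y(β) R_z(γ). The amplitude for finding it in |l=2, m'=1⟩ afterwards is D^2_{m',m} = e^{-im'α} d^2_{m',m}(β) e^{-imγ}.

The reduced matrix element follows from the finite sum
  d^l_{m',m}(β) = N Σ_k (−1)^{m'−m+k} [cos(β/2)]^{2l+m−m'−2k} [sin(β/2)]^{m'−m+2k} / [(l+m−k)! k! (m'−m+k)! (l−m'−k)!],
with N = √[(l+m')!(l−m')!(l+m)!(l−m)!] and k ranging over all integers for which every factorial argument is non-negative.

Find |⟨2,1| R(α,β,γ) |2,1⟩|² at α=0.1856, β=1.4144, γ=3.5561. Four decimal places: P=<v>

Split into d^2_{1,1}(β=1.4144) × two z-phases.
Half-angle: c=0.760184, s=0.649708. N=√(6·1·6·1)=6.000000
Admissible k: 0..1 (factorial args all ≥0)
  k=0: (−1)^0·6.0000/(6)·0.7602^4·0.6497^0 = +0.333945
  k=1: (−1)^1·6.0000/(2)·0.7602^2·0.6497^2 = -0.731804
d^2_{1,1}(1.4144) = +0.333945 -0.731804 = -0.397859
|D^2_{1,1}|² = |d^2_{1,1}(β)|² = (-0.397859)² = 0.158292 (the z-rotation phases have unit modulus)

P=0.1583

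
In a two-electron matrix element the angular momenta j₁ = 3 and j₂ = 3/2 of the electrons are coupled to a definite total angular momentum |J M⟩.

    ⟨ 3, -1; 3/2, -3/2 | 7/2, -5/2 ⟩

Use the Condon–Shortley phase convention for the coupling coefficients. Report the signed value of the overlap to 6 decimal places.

triangle: 1!·5!·2!/9! = 240/362880
(j±m)!: 2!·4!·0!·3!·1!·6! = 207360
prefactor² = (2J+1)·Δ·N² = 7680/7
  k=0: +1/(0!·1!·4!·0!·1!·2!) = 1/48
Σ = 1/48  ⇒  CG² = 7680/7·(1/48)² = 10/21
CG = +√(10/21) = +0.690066

+0.690066  (= +√(10/21))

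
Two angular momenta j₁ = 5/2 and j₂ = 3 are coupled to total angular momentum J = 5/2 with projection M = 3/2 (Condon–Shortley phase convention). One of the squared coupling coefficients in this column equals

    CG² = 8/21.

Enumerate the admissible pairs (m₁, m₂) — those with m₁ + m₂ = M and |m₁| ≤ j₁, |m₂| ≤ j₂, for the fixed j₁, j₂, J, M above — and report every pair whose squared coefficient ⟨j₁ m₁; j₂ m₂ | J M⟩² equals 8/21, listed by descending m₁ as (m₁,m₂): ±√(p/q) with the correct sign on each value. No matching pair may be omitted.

Admissible pairs with m₁+m₂ = M = 3/2: (-3/2,3), (-1/2,2), (1/2,1), (3/2,0), (5/2,-1)
  (m₁,m₂)=(5/2,-1): CG² = 2/7, CG = +√(2/7)
  (m₁,m₂)=(3/2,0): CG² = 7/30, CG = −√(7/30)
  (m₁,m₂)=(1/2,1): CG² = 1/35, CG = +√(1/35)
  (m₁,m₂)=(-1/2,2): CG² = 1/14, CG = +√(1/14)
  (m₁,m₂)=(-3/2,3): CG² = 8/21, CG = −√(8/21)   ← matches the target
Pairs with CG² = 8/21: (-3/2,3): −√(8/21)

(-3/2,3): −√(8/21)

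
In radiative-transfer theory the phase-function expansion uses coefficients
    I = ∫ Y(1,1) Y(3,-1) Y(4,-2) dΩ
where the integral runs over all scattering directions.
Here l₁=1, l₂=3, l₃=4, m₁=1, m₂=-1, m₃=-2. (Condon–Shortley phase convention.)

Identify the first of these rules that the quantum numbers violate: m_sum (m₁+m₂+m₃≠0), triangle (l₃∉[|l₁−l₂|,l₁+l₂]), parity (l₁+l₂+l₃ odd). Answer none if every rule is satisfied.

Σmᵢ = -2  ✗
l₃∈[|l₁−l₂|,l₁+l₂]=[2,4], have l₃=4
Σlᵢ = 8 ⇒ even

m_sum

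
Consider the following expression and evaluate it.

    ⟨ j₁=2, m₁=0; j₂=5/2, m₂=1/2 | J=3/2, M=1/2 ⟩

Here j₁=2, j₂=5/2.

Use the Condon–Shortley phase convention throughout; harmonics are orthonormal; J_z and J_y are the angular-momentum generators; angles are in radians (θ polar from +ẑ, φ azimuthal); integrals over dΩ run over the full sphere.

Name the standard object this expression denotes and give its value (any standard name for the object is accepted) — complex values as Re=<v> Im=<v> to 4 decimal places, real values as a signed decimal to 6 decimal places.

This is a Clebsch–Gordan (vector-coupling) coefficient.
√[4·3!1!2!/7! · 2!2!3!2!2!1!] = √(32/35)
  +(−1)^1/∏(1,2,1,2,0,0)! = -1/4  (running -1/4)
  +(−1)^2/∏(2,1,0,1,1,1)! = 1/2  (running 1/4)
⟨..|..⟩ = √(32/35)·(1/4) = +0.239046

Clebsch–Gordan coefficient, +√(2/35) ≈ +0.239046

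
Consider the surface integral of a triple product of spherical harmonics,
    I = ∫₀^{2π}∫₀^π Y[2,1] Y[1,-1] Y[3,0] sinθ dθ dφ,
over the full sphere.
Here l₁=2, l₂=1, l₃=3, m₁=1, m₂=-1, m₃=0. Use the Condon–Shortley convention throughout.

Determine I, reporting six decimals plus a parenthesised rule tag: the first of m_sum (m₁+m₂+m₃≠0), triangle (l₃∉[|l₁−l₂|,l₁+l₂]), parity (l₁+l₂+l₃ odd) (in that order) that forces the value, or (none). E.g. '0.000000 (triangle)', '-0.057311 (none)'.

0.143048 (none)

Checks pass: Σm=0; 6 even; l₃=3∈[1,3].
(2·2+1)(2·1+1)(2·3+1) = 105
Δ: 0! 4! 2! / 7! → 1/105
sum: t=0:+1/4 = 1/4
3j²(2 1 3; 0 0 0) = Δ·Π!·Σ² = 3/35  (sign -1)
sum: t=0:+1/12 = 1/12
3j²(2 1 3; 1 -1 0) = Δ·Π!·Σ² = 1/35  (sign -1)
combine: 4πI² = 105·3/35·1/35 = 9/35
take √, sign +1: I = 0.14304817
No selection rule forces the value: the integral is nonzero (none).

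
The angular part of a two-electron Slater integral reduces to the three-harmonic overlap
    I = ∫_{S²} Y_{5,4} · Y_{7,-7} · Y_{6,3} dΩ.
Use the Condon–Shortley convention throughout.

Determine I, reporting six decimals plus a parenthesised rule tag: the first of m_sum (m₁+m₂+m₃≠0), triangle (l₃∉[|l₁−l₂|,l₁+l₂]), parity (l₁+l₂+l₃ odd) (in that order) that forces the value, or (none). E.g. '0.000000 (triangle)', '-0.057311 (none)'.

0.142065 (none)

m-sum 0 ✓  L=18 even ✓  2≤6≤12 ✓
Π(2lᵢ+1) = 11×15×13 = 2145
triangle coeff Δ(5,7,6) = 1/174594420
Σ_t [1,5]: t=1:−1/4147200 t=2:+1/207360 t=3:−1/82944 t=4:+1/207360 t=5:−1/4147200 = -1/345600
(3j)²=420/46189 [(5 7 6; 0 0 0)], sign=-1
Σ_t [0,0]: t=0:+1/174182400 = 1/174182400
(3j)²=21/1615 [(5 7 6; 4 -7 3)], sign=-1
⇒ 4πI² = 26460/104329
I = (+1)√(26460/104329/(4π)) = 0.14206512
No selection rule forces the value: the integral is nonzero (none).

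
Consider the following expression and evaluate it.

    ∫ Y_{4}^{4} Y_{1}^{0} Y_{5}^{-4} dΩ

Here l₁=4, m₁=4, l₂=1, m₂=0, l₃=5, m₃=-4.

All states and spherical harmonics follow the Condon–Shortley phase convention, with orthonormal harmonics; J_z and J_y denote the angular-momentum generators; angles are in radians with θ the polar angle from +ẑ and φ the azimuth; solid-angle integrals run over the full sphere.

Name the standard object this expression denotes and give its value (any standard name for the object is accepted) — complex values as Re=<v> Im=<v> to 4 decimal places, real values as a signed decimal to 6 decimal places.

Gaunt coefficient, +0.147319

This is a Gaunt coefficient — the integral of a triple product of spherical harmonics over the sphere.
m-sum 0 ✓  L=10 even ✓  3≤5≤5 ✓
Π(2lᵢ+1) = 9×3×11 = 297
triangle coeff Δ(4,1,5) = 1/495
Σ_t [0,0]: t=0:+1/576 = 1/576
(3j)²=5/99 [(4 1 5; 0 0 0)], sign=-1
Σ_t [0,0]: t=0:+1/40320 = 1/40320
(3j)²=1/55 [(4 1 5; 4 0 -4)], sign=-1
⇒ 4πI² = 3/11
I = (+1)√(3/11/(4π)) = 0.14731920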